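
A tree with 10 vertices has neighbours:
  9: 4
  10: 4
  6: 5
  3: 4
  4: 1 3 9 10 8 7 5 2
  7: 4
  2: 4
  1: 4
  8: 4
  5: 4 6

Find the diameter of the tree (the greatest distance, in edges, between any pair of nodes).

Starting from 6, a farthest node is 1 at distance 3.
One longest path: 6–5–4–1.
So the diameter is 3.

3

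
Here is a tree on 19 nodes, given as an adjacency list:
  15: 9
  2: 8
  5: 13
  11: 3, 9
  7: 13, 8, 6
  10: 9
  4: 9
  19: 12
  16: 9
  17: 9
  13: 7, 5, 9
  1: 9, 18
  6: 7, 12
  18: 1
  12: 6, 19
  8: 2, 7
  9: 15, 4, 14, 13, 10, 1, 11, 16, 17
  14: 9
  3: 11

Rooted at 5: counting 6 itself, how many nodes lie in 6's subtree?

3

6's subtree: {6, 12, 19}, size 3.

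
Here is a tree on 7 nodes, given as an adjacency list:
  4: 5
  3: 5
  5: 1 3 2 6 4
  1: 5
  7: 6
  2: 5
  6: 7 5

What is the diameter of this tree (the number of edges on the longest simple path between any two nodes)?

3

BFS from 7 reaches 2 last, at distance 3; BFS from 2 confirms no node is farther.
Path: 7 - 6 - 5 - 2.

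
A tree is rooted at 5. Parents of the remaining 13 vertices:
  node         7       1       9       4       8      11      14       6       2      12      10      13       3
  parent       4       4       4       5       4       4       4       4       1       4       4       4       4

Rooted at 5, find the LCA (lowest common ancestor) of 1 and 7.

4

Path 1→root: 1 4 5; path 7→root: 7 4 5.
First common node: 4.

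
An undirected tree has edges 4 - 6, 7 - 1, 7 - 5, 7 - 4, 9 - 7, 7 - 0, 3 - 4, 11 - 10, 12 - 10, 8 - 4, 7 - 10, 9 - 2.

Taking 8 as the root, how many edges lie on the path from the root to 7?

2

Path from 8 to 7: 8 – 4 – 7, which has 2 edges.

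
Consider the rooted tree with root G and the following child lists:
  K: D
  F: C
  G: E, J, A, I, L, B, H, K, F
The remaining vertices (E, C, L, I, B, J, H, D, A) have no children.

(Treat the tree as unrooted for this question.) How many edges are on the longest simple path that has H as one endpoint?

3

The node farthest from H is C (D also at distance 3), via H-G-F-C — 3 edges.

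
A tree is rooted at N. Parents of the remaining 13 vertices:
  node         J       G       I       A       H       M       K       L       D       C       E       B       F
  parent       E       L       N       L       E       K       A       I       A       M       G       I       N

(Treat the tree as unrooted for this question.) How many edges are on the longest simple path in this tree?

7

A longest path is F - N - I - L - A - K - M - C, with 7 edges.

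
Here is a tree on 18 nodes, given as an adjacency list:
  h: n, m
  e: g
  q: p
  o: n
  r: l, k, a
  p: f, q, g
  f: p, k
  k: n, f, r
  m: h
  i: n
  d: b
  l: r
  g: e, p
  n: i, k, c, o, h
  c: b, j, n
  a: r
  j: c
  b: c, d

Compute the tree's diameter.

A longest path is e-g-p-f-k-n-c-b-d, with 8 edges.

8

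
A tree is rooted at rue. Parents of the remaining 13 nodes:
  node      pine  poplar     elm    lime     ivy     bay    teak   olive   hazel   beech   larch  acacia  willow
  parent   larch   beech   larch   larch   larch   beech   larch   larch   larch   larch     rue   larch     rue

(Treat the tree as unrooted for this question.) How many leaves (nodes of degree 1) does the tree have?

Exactly 11 nodes have a single neighbour: acacia, bay, elm, hazel, ivy, lime, olive, pine, poplar, teak, willow.

11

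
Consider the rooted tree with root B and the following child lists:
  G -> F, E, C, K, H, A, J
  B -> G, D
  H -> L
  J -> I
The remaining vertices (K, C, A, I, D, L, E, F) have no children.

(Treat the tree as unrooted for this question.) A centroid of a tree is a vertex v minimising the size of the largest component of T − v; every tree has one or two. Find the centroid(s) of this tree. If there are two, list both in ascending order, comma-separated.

If G is removed the pieces have sizes 2, 2, 2, 1, 1, 1, 1, 1, all ≤ ⌊12/2⌋ = 6.
Every other node leaves some component of size > 6, so the centroid is unique.

G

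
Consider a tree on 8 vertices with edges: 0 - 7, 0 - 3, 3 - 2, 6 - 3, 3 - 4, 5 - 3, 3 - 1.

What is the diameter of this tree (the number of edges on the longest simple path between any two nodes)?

3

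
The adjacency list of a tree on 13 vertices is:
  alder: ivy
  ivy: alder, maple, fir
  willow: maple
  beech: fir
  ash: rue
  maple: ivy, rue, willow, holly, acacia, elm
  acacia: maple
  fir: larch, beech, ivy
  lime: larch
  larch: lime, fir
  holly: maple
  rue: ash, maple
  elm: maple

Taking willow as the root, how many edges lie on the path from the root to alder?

3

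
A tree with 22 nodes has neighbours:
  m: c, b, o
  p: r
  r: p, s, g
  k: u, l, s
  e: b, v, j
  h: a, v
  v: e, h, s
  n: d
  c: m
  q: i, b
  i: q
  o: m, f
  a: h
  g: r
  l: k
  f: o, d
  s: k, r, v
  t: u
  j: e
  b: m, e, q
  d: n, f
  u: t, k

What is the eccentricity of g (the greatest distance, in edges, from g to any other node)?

10

Distances from g peak at 10, attained at n.
g – r – s – v – e – b – m – o – f – d – n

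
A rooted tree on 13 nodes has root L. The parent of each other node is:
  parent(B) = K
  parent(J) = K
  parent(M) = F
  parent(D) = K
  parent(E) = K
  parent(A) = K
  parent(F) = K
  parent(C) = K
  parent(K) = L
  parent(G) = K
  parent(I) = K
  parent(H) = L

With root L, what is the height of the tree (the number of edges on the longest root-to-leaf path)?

A deepest node is M, reached by L → K → F → M.
That path has 3 edges, so the height is 3.

3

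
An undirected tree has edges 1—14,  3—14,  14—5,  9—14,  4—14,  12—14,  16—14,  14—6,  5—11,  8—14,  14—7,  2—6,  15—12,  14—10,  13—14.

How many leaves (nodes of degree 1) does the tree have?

Exactly 12 nodes have a single neighbour: 1, 2, 3, 4, 7, 8, 9, 10, 11, 13, 15, 16.

12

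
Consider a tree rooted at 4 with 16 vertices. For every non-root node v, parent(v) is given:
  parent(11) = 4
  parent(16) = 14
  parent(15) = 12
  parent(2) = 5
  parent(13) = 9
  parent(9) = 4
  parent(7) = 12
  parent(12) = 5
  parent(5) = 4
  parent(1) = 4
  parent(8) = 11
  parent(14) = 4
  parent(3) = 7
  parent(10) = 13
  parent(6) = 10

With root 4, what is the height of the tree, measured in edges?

6 sits deepest: 4 – 9 – 13 – 10 – 6 — 4 edges from the root.

4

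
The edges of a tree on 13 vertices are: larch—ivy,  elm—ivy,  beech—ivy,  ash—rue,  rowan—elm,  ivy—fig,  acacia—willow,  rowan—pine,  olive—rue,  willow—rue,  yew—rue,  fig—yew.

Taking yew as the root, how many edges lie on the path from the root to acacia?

Path from yew to acacia: yew → rue → willow → acacia, which has 3 edges.

3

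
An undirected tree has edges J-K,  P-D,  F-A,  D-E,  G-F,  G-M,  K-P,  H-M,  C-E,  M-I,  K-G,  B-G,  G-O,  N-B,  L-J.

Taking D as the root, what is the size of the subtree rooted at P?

P's subtree: {P, K, G, J, F, B, O, M, L, A, N, H, I}, size 13.

13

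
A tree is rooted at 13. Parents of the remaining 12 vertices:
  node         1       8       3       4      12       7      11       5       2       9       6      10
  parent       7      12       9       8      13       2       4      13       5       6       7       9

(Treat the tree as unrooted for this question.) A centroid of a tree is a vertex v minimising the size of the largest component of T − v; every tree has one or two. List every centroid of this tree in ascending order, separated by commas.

If 2 is removed the pieces have sizes 6, 6, all ≤ ⌊13/2⌋ = 6.
No neighbour of 2 does as well, so 2 is the unique centroid.

2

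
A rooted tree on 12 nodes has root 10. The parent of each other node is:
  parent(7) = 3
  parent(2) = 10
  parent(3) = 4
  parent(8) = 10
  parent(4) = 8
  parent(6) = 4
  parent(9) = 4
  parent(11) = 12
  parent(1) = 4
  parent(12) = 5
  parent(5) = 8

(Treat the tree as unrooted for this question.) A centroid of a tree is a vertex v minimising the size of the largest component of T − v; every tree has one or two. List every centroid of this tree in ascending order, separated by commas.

4, 8

Delete 8: the remaining components have sizes 6, 3, 2. Max 6 ≤ 6, so 8 is a centroid.
4 is adjacent to 8 and is also a centroid (the largest component after removing it is likewise 6).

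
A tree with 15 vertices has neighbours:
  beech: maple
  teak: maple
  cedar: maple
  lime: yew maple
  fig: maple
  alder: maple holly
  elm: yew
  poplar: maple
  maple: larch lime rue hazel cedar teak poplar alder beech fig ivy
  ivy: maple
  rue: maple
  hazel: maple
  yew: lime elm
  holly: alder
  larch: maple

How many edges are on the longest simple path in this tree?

Starting from elm, a farthest node is holly at distance 5.
One longest path: elm-yew-lime-maple-alder-holly.
So the diameter is 5.

5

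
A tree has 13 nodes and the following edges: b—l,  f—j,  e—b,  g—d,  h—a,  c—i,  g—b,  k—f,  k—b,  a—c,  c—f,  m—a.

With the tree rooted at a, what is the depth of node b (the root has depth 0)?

a – c – f – k – b — 4 edges.

4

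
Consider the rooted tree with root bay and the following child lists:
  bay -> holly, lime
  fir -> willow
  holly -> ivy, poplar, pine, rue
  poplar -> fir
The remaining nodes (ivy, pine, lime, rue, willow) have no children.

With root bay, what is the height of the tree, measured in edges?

willow sits deepest: bay → holly → poplar → fir → willow — 4 edges from the root.

4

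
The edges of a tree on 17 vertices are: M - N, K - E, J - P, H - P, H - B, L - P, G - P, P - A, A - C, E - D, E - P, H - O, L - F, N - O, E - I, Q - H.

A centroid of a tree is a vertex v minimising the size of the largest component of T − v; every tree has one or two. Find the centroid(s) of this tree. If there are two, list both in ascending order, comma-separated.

Removing P splits the tree into components of sizes 6, 4, 2, 2, 1, 1; the largest is 6 ≤ ⌊17/2⌋ = 8.
No neighbour of P does as well, so P is the unique centroid.

P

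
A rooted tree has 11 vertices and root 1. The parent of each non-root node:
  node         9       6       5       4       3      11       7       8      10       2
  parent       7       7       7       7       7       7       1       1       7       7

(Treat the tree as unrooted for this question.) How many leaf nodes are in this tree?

Degree-1 nodes: 2, 3, 4, 5, 6, 8, 9, 10, 11 — 9 of them.

9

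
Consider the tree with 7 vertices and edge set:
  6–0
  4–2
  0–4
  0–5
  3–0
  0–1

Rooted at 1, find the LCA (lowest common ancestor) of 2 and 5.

Path 2→root: 2 4 0 1; path 5→root: 5 0 1.
First common node: 0.

0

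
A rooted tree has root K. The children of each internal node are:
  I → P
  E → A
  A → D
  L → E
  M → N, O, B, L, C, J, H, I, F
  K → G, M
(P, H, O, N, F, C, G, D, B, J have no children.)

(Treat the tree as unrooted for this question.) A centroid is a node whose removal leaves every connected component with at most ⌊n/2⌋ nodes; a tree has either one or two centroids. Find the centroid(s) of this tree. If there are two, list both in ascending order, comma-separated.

If M is removed the pieces have sizes 4, 2, 2, 1, 1, 1, 1, 1, 1, 1, all ≤ ⌊16/2⌋ = 8.
No neighbour of M does as well, so M is the unique centroid.

M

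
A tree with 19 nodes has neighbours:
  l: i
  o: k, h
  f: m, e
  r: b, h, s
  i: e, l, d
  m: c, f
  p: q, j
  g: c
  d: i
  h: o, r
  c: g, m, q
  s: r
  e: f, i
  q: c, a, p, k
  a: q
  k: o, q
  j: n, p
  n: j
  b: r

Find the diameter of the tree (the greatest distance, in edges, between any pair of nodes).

11

Starting from l, a farthest node is s at distance 11.
One longest path: l – i – e – f – m – c – q – k – o – h – r – s.
So the diameter is 11.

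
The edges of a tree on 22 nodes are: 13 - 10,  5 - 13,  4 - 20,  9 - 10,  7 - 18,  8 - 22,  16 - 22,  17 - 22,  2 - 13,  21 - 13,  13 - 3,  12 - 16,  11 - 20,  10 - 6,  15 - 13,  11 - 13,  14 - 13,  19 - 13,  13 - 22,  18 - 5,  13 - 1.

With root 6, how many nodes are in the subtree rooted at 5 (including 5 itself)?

5's subtree: {5, 18, 7}, size 3.

3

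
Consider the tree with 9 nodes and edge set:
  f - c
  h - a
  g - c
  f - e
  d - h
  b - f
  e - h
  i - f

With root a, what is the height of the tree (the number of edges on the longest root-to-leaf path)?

g sits deepest: a – h – e – f – c – g — 5 edges from the root.

5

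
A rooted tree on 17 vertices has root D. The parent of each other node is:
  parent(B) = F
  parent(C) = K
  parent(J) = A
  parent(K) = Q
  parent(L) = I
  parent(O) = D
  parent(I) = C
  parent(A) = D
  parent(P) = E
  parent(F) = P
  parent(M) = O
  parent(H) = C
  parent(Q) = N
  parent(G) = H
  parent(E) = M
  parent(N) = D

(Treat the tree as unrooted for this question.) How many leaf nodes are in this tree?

4

The leaves are B, G, J, L.
That is 4 leaves.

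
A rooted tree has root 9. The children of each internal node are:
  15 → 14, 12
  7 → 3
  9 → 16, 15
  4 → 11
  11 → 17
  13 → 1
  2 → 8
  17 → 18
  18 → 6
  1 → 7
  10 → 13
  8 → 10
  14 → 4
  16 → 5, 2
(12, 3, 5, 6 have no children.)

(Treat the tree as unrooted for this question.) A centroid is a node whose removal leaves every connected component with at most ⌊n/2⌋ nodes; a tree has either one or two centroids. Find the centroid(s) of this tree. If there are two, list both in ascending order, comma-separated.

9, 16

Removing 9 splits the tree into components of sizes 9, 8; the largest is 9 ≤ ⌊18/2⌋ = 9.
16 is adjacent to 9 and is also a centroid (the largest component after removing it is likewise 9).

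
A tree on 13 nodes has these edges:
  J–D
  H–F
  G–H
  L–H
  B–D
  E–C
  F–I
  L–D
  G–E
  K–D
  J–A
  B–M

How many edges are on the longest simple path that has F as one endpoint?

The node farthest from F is A (M also at distance 5), via F – H – L – D – J – A — 5 edges.

5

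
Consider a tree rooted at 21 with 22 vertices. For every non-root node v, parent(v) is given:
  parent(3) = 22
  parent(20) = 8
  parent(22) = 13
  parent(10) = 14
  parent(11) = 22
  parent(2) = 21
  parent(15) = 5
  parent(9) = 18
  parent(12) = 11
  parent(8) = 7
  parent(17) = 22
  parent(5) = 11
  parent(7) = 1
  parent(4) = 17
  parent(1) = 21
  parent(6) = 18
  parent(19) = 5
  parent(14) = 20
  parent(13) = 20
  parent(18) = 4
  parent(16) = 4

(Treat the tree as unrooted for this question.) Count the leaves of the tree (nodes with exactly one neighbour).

9

Degree-1 nodes: 2, 3, 6, 9, 10, 12, 15, 16, 19 — 9 of them.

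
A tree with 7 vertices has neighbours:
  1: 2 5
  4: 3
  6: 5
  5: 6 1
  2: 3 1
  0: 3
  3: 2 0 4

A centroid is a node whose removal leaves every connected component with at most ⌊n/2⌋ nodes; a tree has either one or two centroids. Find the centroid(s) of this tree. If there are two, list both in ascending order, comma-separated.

Delete 2: the remaining components have sizes 3, 3. Max 3 ≤ 3, so 2 is a centroid.
No neighbour of 2 does as well, so 2 is the unique centroid.

2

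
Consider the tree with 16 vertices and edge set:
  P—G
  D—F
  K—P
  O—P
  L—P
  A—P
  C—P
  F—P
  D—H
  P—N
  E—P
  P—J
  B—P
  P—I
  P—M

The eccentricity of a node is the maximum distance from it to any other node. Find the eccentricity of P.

3

Distances from P peak at 3, attained at H.
P – F – D – H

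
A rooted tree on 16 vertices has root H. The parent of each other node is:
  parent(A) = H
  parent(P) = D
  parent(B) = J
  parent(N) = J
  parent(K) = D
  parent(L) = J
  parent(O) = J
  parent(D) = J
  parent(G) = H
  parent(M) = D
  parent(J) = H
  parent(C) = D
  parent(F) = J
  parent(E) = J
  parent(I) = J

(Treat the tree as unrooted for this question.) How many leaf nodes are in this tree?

13

Degree-1 nodes: A, B, C, E, F, G, I, K, L, M, N, O, P — 13 of them.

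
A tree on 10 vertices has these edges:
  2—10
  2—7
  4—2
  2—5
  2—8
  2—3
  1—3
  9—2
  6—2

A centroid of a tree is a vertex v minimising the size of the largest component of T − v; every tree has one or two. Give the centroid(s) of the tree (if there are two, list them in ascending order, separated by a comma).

If 2 is removed the pieces have sizes 2, 1, 1, 1, 1, 1, 1, 1, all ≤ ⌊10/2⌋ = 5.
Every other node leaves some component of size > 5, so the centroid is unique.

2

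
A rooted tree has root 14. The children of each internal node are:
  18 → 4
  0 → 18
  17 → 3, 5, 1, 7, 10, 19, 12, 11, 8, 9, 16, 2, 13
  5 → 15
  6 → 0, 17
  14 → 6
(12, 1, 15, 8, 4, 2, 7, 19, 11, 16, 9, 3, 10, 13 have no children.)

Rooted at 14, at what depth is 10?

Climbing from 10 to the root: 10–17–6–14. That's 3 steps.

3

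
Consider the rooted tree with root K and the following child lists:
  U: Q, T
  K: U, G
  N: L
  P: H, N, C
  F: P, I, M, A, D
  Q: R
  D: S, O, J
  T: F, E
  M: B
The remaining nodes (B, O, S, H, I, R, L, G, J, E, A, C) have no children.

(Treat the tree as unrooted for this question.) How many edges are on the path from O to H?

The path is O–D–F–P–H, which has 4 edges.

4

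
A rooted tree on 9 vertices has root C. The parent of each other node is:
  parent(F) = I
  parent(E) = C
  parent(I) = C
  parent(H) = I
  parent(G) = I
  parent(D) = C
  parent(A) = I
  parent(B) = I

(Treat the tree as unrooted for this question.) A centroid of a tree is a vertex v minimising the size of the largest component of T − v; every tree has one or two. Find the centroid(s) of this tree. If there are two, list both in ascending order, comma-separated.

Delete I: the remaining components have sizes 3, 1, 1, 1, 1, 1. Max 3 ≤ 4, so I is a centroid.
Every other node leaves some component of size > 4, so the centroid is unique.

I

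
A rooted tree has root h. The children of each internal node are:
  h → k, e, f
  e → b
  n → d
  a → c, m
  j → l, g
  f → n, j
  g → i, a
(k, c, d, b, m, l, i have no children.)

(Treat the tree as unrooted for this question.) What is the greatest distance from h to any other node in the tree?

5

Distances from h peak at 5, attained at c (m also at distance 5).
h–f–j–g–a–c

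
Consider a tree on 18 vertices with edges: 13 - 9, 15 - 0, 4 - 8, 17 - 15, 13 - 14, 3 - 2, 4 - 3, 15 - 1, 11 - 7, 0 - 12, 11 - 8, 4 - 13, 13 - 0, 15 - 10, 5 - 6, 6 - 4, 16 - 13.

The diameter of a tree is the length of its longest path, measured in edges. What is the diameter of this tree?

A longest path is 10–15–0–13–4–8–11–7, with 7 edges.

7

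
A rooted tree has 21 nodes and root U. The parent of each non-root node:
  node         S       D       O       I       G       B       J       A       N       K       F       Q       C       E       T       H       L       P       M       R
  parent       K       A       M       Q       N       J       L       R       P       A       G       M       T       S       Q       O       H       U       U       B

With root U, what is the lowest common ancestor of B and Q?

Path B→root: B J L H O M U; path Q→root: Q M U.
First common node: M.

M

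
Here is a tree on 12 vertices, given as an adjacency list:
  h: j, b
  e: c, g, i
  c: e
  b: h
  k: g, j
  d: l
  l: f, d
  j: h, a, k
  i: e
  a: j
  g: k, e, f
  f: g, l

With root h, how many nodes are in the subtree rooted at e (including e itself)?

Descendants of e (including itself): e, c, i. That's 3.

3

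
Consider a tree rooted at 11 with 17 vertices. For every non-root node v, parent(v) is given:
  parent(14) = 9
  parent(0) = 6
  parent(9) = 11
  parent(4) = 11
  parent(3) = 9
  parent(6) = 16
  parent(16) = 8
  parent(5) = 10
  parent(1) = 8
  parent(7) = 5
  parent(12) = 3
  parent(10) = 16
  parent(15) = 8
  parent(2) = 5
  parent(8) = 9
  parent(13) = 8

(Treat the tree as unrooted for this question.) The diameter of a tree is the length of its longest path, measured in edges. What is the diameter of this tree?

7

BFS from 2 reaches 4 last, at distance 7; BFS from 4 confirms no node is farther.
Path: 2-5-10-16-8-9-11-4.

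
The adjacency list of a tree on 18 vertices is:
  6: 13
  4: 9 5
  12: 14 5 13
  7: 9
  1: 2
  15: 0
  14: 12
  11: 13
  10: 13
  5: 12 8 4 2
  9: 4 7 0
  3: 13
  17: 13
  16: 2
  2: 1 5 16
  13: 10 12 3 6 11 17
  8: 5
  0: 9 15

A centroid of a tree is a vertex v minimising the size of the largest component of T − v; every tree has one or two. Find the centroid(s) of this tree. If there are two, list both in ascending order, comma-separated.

5

If 5 is removed the pieces have sizes 8, 5, 3, 1, all ≤ ⌊18/2⌋ = 9.
Every other node leaves some component of size > 9, so the centroid is unique.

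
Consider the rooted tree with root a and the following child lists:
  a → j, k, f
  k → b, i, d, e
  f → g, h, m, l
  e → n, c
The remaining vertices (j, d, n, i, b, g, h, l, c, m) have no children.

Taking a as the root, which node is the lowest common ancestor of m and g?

f

Path m→root: m f a; path g→root: g f a.
First common node: f.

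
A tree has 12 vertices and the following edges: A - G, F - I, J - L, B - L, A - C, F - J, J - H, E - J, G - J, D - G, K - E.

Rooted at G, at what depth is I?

Path from G to I: G → J → F → I, which has 3 edges.

3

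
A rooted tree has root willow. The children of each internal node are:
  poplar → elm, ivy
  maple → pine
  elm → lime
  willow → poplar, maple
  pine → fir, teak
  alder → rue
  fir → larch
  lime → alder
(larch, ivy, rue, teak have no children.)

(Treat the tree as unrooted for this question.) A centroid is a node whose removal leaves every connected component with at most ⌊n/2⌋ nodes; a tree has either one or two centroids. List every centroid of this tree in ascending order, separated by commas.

Delete poplar: the remaining components have sizes 6, 4, 1. Max 6 ≤ 6, so poplar is a centroid.
Its neighbour willow also leaves a largest component of size 6, so both are centroids.

poplar, willow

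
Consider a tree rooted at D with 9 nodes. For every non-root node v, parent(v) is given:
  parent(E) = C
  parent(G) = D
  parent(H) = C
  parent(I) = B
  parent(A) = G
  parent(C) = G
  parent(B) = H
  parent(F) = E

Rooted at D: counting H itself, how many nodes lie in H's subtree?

The subtree rooted at H contains: H, B, I — 3 nodes.

3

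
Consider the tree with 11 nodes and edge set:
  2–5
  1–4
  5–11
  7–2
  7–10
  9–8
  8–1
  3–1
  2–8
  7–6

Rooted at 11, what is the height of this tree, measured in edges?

5

The longest root-to-leaf path is 11–5–2–8–1–4 (5 edges).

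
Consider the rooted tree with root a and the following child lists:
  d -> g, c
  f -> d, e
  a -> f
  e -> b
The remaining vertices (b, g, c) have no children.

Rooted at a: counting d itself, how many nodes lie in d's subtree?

3

Descendants of d (including itself): d, g, c. That's 3.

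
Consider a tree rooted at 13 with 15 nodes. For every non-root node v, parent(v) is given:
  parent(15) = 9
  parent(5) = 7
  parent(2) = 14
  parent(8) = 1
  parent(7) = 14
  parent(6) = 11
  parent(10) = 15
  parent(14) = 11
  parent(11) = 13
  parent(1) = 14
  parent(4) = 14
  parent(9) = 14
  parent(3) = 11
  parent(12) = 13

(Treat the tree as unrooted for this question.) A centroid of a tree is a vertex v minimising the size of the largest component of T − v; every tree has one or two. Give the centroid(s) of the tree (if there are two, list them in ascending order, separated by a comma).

14

Removing 14 splits the tree into components of sizes 5, 3, 2, 2, 1, 1; the largest is 5 ≤ ⌊15/2⌋ = 7.
Every other node leaves some component of size > 7, so the centroid is unique.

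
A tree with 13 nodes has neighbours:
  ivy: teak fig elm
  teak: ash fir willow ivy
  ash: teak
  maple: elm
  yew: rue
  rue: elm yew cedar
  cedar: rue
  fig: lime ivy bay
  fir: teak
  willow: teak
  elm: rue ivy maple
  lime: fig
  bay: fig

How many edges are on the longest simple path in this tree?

5

BFS from yew reaches lime last, at distance 5; BFS from lime confirms no node is farther.
Path: yew – rue – elm – ivy – fig – lime.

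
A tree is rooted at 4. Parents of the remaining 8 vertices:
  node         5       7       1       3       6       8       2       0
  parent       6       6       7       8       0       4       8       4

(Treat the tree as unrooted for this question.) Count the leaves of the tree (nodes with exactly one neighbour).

Degree-1 nodes: 1, 2, 3, 5 — 4 of them.

4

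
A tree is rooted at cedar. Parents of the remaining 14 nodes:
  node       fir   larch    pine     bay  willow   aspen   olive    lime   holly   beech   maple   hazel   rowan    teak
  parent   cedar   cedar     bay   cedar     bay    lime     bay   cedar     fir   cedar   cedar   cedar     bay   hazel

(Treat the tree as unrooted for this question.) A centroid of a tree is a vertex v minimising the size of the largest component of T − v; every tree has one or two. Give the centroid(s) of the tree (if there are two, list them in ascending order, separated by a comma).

cedar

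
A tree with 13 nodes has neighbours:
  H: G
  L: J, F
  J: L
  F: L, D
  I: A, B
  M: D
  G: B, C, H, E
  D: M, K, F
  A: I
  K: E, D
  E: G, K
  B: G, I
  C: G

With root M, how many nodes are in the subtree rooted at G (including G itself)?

The subtree rooted at G contains: G, C, H, B, I, A — 6 nodes.

6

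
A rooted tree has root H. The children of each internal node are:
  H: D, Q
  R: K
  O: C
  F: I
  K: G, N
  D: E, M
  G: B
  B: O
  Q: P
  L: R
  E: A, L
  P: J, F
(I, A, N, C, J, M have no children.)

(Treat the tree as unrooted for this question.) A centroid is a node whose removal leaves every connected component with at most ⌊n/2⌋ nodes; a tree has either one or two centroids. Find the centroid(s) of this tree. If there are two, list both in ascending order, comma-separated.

Delete E: the remaining components have sizes 8, 8, 1. Max 8 ≤ 9, so E is a centroid.
Every other node leaves some component of size > 9, so the centroid is unique.

E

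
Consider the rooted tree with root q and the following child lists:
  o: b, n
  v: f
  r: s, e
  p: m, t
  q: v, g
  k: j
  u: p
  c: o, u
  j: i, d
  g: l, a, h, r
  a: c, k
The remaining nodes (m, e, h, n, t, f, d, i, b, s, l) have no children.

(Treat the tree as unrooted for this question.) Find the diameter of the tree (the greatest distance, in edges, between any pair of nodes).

Starting from m, a farthest node is f at distance 8.
One longest path: m–p–u–c–a–g–q–v–f.
So the diameter is 8.

8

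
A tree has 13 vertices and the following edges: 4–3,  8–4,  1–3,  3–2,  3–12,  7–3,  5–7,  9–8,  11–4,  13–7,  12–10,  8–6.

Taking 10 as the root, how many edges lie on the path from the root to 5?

4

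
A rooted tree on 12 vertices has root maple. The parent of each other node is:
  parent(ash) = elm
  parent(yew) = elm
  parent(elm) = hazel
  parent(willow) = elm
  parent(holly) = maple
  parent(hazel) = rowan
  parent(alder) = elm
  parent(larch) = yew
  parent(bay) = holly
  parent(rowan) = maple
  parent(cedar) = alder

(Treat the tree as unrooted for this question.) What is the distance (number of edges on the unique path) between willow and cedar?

3

Walking from willow: willow – elm – alder – cedar. Length 3.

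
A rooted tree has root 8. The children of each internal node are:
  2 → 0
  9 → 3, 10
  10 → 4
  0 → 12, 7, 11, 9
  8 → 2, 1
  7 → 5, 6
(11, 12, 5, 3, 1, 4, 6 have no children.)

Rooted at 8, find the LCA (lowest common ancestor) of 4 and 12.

Ancestors of 4 (toward the root): 4, 10, 9, 0, 2, 8.
Ancestors of 12: 12, 0, 2, 8.
The deepest node appearing in both lists is 0.

0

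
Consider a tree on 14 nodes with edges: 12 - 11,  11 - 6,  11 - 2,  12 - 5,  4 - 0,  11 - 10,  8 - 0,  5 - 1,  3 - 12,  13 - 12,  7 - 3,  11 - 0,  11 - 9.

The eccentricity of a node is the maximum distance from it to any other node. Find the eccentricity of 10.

4

A farthest node from 10 is 7 (1 also at distance 4).
The path 10 – 11 – 12 – 3 – 7 has 4 edges.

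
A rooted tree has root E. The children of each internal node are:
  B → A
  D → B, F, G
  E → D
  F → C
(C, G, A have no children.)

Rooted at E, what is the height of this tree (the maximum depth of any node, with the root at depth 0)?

A deepest node is C, reached by E–D–F–C.
That path has 3 edges, so the height is 3.

3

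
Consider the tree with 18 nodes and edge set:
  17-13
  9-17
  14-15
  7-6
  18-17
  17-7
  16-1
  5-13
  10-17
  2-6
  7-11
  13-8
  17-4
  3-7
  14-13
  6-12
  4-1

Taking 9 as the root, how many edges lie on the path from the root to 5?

Path from 9 to 5: 9 – 17 – 13 – 5, which has 3 edges.

3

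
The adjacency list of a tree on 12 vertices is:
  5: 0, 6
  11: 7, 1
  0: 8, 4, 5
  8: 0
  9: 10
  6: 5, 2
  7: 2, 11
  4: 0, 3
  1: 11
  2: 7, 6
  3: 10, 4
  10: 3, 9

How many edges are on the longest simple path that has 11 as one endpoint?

Distances from 11 peak at 9, attained at 9.
11 – 7 – 2 – 6 – 5 – 0 – 4 – 3 – 10 – 9

9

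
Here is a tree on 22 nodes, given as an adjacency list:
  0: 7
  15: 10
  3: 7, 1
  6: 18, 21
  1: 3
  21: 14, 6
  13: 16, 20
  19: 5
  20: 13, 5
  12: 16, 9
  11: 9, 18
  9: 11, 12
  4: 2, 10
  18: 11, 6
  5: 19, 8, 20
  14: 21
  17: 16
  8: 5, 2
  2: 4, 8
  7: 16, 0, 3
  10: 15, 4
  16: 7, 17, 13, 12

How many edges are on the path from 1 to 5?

Walking from 1: 1–3–7–16–13–20–5. Length 6.

6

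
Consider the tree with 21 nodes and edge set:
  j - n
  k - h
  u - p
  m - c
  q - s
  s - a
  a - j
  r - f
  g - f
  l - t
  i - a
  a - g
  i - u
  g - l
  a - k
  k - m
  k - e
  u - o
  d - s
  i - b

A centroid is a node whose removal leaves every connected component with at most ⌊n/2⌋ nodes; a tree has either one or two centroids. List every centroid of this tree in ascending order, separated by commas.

If a is removed the pieces have sizes 5, 5, 5, 3, 2, all ≤ ⌊21/2⌋ = 10.
Every other node leaves some component of size > 10, so the centroid is unique.

a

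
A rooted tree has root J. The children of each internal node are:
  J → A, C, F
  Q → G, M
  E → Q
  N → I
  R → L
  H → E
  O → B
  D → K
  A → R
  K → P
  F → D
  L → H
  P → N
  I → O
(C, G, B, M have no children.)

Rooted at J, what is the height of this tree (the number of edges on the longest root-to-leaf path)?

8

A deepest node is B, reached by J-F-D-K-P-N-I-O-B.
That path has 8 edges, so the height is 8.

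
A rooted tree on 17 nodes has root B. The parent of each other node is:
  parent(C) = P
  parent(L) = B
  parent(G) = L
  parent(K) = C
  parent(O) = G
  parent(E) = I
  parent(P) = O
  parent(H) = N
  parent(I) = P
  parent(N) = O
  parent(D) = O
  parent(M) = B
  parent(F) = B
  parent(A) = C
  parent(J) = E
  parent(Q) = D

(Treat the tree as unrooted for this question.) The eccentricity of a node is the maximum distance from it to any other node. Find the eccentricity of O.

4

The node farthest from O is J (M, F also at distance 4), via O – P – I – E – J — 4 edges.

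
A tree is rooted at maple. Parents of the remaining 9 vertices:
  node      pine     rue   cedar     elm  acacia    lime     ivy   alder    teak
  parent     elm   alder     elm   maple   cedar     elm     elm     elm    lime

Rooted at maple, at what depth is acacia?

3

Path from maple to acacia: maple–elm–cedar–acacia, which has 3 edges.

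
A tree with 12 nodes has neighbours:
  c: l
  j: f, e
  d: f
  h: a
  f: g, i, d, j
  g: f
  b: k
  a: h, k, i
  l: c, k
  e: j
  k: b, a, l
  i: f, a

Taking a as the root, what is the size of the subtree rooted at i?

The subtree rooted at i contains: i, f, j, g, d, e — 6 nodes.

6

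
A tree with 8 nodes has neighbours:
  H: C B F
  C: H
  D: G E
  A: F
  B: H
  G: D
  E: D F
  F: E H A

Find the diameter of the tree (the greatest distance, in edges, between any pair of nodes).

5

Starting from B, a farthest node is G at distance 5.
One longest path: B–H–F–E–D–G.
So the diameter is 5.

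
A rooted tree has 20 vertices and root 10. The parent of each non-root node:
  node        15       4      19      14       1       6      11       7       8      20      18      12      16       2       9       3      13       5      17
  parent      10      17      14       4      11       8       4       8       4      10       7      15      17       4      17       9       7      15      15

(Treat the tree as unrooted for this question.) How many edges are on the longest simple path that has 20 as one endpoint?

7

Distances from 20 peak at 7, attained at 18 (13 also at distance 7).
20–10–15–17–4–8–7–18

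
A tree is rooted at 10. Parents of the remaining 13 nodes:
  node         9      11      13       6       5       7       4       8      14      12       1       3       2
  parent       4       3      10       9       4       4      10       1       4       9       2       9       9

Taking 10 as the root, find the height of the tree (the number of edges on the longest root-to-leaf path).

5

A deepest node is 8, reached by 10-4-9-2-1-8.
That path has 5 edges, so the height is 5.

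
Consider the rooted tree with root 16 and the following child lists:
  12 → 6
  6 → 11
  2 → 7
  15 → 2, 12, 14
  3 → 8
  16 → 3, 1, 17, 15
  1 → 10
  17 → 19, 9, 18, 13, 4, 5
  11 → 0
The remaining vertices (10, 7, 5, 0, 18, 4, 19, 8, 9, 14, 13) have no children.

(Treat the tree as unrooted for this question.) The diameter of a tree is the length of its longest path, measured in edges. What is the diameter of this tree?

A longest path is 0–11–6–12–15–16–17–18, with 7 edges.

7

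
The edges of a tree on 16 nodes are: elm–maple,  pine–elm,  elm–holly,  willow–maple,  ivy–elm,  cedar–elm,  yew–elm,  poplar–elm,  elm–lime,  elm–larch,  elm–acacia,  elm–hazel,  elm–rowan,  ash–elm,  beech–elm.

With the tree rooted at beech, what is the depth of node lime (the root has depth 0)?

2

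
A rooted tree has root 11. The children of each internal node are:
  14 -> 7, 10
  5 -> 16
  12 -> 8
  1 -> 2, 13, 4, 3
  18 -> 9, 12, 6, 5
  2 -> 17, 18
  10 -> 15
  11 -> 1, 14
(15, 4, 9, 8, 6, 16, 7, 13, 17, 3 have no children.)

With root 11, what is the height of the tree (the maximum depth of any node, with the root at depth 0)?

5

A deepest node is 16, reached by 11-1-2-18-5-16.
That path has 5 edges, so the height is 5.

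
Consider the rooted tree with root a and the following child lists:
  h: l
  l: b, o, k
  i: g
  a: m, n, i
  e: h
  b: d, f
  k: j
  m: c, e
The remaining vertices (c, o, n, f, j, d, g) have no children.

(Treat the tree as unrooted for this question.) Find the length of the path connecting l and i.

5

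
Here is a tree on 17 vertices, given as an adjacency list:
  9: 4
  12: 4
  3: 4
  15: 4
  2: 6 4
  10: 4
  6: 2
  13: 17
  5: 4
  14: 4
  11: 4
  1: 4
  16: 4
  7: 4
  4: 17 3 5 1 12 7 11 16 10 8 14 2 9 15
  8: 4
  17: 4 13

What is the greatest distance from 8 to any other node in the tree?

3

A farthest node from 8 is 6 (13 also at distance 3).
The path 8-4-2-6 has 3 edges.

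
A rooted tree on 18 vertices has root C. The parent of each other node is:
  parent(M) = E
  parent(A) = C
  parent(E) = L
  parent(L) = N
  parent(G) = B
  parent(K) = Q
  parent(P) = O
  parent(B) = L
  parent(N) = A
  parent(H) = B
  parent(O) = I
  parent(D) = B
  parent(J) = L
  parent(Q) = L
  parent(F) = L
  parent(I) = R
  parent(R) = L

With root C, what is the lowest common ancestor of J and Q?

L

J's ancestor chain is J, L, N, A, C and Q's is Q, L, N, A, C; they first meet at L.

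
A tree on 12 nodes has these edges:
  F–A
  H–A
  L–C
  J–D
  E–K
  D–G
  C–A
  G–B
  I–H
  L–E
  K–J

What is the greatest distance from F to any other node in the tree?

9

Distances from F peak at 9, attained at B.
F – A – C – L – E – K – J – D – G – B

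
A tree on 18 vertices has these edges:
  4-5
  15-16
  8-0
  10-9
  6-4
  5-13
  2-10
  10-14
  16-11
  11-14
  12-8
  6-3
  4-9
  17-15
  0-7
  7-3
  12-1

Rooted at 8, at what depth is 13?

7

Path from 8 to 13: 8 – 0 – 7 – 3 – 6 – 4 – 5 – 13, which has 7 edges.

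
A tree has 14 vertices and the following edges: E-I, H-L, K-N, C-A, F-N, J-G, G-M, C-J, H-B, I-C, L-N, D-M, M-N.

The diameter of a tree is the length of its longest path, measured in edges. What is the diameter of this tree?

9

A longest path is E–I–C–J–G–M–N–L–H–B, with 9 edges.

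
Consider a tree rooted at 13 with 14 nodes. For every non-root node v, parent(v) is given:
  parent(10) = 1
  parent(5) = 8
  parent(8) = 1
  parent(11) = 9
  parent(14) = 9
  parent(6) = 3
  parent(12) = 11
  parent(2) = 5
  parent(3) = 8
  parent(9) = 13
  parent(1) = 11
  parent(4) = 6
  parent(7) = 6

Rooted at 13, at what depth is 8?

Climbing from 8 to the root: 8 – 1 – 11 – 9 – 13. That's 4 steps.

4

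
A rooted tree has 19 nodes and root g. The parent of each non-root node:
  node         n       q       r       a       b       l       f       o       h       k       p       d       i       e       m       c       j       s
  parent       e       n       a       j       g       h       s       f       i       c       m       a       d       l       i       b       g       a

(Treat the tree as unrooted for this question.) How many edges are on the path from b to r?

4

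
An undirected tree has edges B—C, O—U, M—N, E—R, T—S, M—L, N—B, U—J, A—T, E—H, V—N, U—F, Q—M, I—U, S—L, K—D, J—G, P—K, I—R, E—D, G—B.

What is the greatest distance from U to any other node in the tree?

9

The node farthest from U is A, via U-J-G-B-N-M-L-S-T-A — 9 edges.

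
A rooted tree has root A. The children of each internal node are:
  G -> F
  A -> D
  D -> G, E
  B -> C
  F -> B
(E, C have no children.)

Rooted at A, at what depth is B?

4

Climbing from B to the root: B–F–G–D–A. That's 4 steps.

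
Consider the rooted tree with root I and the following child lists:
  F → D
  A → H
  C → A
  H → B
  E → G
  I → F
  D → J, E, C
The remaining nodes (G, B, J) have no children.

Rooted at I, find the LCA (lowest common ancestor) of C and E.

D

Ancestors of C (toward the root): C, D, F, I.
Ancestors of E: E, D, F, I.
The deepest node appearing in both lists is D.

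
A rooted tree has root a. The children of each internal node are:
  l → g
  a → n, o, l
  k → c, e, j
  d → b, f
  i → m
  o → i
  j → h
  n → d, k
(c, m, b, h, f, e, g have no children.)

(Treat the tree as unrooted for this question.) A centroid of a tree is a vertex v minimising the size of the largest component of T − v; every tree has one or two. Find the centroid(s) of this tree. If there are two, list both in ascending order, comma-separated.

n

If n is removed the pieces have sizes 6, 5, 3, all ≤ ⌊15/2⌋ = 7.
Every other node leaves some component of size > 7, so the centroid is unique.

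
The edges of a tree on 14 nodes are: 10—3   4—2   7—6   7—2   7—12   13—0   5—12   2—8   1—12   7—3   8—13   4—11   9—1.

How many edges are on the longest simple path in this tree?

7

A longest path is 0 – 13 – 8 – 2 – 7 – 12 – 1 – 9, with 7 edges.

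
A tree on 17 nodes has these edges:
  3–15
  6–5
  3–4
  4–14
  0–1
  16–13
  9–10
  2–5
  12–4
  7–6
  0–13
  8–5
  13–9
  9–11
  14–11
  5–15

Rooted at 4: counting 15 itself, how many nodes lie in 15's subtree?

6

Descendants of 15 (including itself): 15, 5, 8, 6, 2, 7. That's 6.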